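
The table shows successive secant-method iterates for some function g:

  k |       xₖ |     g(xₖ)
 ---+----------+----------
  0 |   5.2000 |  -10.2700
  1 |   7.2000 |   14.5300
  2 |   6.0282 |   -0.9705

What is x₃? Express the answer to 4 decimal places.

6.1016

x₃ = 6.0282 − (-0.9705)·(6.0282 − 7.2000) / (-0.9705 − 14.5300)
   = 6.0282 − (1.137232)/(-15.500500) = 6.101567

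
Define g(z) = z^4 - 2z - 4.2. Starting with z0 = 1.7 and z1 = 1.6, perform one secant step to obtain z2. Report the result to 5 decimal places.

1.65295

g(1.7) = 0.7521000, g(1.6) = -0.8464000
z2 = 1.6000000 − (-0.8464000)·(1.6000000 − 1.7000000) / (-0.8464000 − 0.7521000) = 1.6000000 − (0.0846400)/(-1.5985000) = 1.6529496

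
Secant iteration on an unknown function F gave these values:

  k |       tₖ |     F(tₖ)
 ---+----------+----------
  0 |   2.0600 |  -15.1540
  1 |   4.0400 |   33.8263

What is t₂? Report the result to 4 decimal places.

t₂ = 4.0400 − 33.8263·(4.0400 − 2.0600) / (33.8263 − (-15.1540))
   = 4.0400 − (66.976074)/(48.980300) = 2.672592

2.6726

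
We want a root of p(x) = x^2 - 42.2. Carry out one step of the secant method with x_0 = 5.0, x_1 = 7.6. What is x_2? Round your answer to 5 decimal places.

6.36508

p(5.0) = -17.2000000, p(7.6) = 15.5600000
x_2 = 7.6000000 − 15.5600000·(7.6000000 − 5.0000000) / (15.5600000 − (-17.2000000)) = 7.6000000 − (40.4560000)/(32.7600000) = 6.3650794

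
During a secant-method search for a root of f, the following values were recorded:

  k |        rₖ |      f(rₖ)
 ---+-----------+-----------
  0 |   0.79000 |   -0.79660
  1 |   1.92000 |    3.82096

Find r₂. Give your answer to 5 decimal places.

0.98494

r₂ = 1.92000 − 3.82096·(1.92000 − 0.79000) / (3.82096 − (-0.79660))
   = 1.92000 − (4.3176848)/(4.6175600) = 0.9849424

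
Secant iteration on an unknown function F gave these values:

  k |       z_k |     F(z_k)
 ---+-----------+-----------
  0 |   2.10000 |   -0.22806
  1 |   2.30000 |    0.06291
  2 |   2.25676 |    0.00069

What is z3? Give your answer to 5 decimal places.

2.25628

z3 = 2.25676 − 0.00069·(2.25676 − 2.30000) / (0.00069 − 0.06291)
   = 2.25676 − (-0.0000298)/(-0.0622200) = 2.2562805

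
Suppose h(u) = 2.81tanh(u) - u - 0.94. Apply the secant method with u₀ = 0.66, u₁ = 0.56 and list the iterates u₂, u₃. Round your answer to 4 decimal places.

0.6342, 0.6322

h(0.66) = 0.025201, h(0.56) = -0.072583
u₂ = 0.560000 − (-0.072583)·(0.560000 − 0.660000) / (-0.072583 − 0.025201) = 0.560000 − (0.007258)/(-0.097785) = 0.634228
h(0.634228) = 0.002060
u₃ = 0.634228 − 0.002060·(0.634228 − 0.560000) / (0.002060 − (-0.072583)) = 0.634228 − (0.000153)/(0.074643) = 0.632179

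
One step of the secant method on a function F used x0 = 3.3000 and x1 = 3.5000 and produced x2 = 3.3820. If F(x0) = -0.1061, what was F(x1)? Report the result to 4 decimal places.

0.1527

The secant line through (3.3000, -0.1061) and (3.5000, F(x1)) crosses zero at x2 = 3.3820.
So (3.3000, -0.1061), (3.5000, F(x1)), (3.3820, 0) are collinear:
F(x1) = -0.1061 · (3.5000 − 3.3820) / (3.3000 − 3.3820) = -0.1061 · (0.118000)/(-0.082000) = 0.152680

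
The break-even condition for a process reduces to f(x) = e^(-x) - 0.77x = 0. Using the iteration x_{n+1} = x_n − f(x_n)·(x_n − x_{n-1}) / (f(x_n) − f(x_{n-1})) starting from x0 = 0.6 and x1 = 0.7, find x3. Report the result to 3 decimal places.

0.667

f(0.6) = 0.08681, f(0.7) = -0.04241
x2 = 0.70000 − (-0.04241)·(0.70000 − 0.60000) / (-0.04241 − 0.08681) = 0.70000 − (-0.00424)/(-0.12923) = 0.66718
f(0.66718) = -0.00057
x3 = 0.66718 − (-0.00057)·(0.66718 − 0.70000) / (-0.00057 − (-0.04241)) = 0.66718 − (0.00002)/(0.04184) = 0.66673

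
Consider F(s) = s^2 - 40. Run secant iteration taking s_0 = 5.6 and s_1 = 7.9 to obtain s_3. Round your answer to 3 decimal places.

F(5.6) = -8.64000, F(7.9) = 22.41000
s_2 = 7.90000 − 22.41000·(7.90000 − 5.60000) / (22.41000 − (-8.64000)) = 7.90000 − (51.54300)/(31.05000) = 6.24000
F(6.24000) = -1.06240
s_3 = 6.24000 − (-1.06240)·(6.24000 − 7.90000) / (-1.06240 − 22.41000) = 6.24000 − (1.76358)/(-23.47240) = 6.31513

6.315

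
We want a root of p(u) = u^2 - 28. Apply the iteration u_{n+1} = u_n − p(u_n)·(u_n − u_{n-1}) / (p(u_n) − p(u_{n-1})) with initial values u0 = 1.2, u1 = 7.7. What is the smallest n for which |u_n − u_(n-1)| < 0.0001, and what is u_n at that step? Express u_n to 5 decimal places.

p(1.2) = -26.5600000, p(7.7) = 31.2900000
u2 = 7.7000000 − 31.2900000·(6.5000000)/(57.8500000) = 4.1842697;  |Δ| = 3.5157303
p(4.1842697) = -10.4918874
u3 = 4.1842697 − (-10.4918874)·(-3.5157303)/(-41.7818874) = 5.0671079;  |Δ| = 0.8828382
p(5.0671079) = -2.3244178
u4 = 5.0671079 − (-2.3244178)·(0.8828382)/(8.1674696) = 5.3183589;  |Δ| = 0.2512510
p(5.3183589) = 0.2849410
u5 = 5.3183589 − 0.2849410·(0.2512510)/(2.6093588) = 5.2909223;  |Δ| = 0.0274365
p(5.2909223) = -0.0061407
u6 = 5.2909223 − (-0.0061407)·(-0.0274365)/(-0.2910817) = 5.2915012;  |Δ| = 0.0005788
p(5.2915012) = -0.0000155
u7 = 5.2915012 − (-0.0000155)·(0.0005788)/(0.0061251) = 5.2915026;  |Δ| = 0.0000015
|u7 − u6| = 0.0000015 < 0.0001

n = 7, u_n = 5.29150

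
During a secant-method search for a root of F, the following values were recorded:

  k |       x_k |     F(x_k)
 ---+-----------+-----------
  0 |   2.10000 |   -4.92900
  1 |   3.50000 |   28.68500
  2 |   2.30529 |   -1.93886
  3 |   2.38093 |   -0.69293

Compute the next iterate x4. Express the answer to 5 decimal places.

x4 = 2.38093 − (-0.69293)·(2.38093 − 2.30529) / (-0.69293 − (-1.93886))
   = 2.38093 − (-0.0524132)/(1.2459300) = 2.4229976

2.42300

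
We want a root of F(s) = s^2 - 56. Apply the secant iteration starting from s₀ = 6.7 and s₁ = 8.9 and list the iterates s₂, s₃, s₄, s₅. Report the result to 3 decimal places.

7.412, 7.477, 7.483, 7.483

F(6.7) = -11.11000, F(8.9) = 23.21000
s₂ = 8.90000 − 23.21000·(8.90000 − 6.70000) / (23.21000 − (-11.11000)) = 8.90000 − (51.06200)/(34.32000) = 7.41218
F(7.41218) = -1.05960
s₃ = 7.41218 − (-1.05960)·(7.41218 − 8.90000) / (-1.05960 − 23.21000) = 7.41218 − (1.57649)/(-24.26960) = 7.47714
F(7.47714) = -0.09243
s₄ = 7.47714 − (-0.09243)·(7.47714 − 7.41218) / (-0.09243 − (-1.05960)) = 7.47714 − (-0.00600)/(0.96717) = 7.48334
F(7.48334) = 0.00044
s₅ = 7.48334 − 0.00044·(7.48334 − 7.47714) / (0.00044 − (-0.09243)) = 7.48334 − (0.00000)/(0.09287) = 7.48331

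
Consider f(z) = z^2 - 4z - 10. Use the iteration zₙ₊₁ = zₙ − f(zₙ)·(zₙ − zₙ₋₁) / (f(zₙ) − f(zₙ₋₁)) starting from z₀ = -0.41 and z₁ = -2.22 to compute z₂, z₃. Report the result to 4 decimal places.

-1.6456, -1.7358

f(-0.41) = -8.191900, f(-2.22) = 3.808400
z₂ = -2.220000 − 3.808400·(-2.220000 − (-0.410000)) / (3.808400 − (-8.191900)) = -2.220000 − (-6.893204)/(12.000300) = -1.645581
f(-1.645581) = -0.709741
z₃ = -1.645581 − (-0.709741)·(-1.645581 − (-2.220000)) / (-0.709741 − 3.808400) = -1.645581 − (-0.407689)/(-4.518141) = -1.735815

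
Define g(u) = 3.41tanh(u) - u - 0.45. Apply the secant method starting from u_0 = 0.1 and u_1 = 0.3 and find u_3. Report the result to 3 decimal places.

0.190

g(0.1) = -0.21013, g(0.3) = 0.24338
u_2 = 0.30000 − 0.24338·(0.30000 − 0.10000) / (0.24338 − (-0.21013)) = 0.30000 − (0.04868)/(0.45351) = 0.19267
g(0.19267) = 0.00632
u_3 = 0.19267 − 0.00632·(0.19267 − 0.30000) / (0.00632 − 0.24338) = 0.19267 − (-0.00068)/(-0.23705) = 0.18981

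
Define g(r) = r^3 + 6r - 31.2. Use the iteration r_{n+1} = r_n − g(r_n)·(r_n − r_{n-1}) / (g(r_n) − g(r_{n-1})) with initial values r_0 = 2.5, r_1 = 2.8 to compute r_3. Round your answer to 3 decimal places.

2.523

g(2.5) = -0.57500, g(2.8) = 7.55200
r_2 = 2.80000 − 7.55200·(2.80000 − 2.50000) / (7.55200 − (-0.57500)) = 2.80000 − (2.26560)/(8.12700) = 2.52123
g(2.52123) = -0.04628
r_3 = 2.52123 − (-0.04628)·(2.52123 − 2.80000) / (-0.04628 − 7.55200) = 2.52123 − (0.01290)/(-7.59828) = 2.52292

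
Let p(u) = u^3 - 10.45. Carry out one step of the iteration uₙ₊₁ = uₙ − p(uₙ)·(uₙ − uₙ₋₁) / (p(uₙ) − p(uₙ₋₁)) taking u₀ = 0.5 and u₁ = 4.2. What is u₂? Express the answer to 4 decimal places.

p(0.5) = -10.325000, p(4.2) = 63.638000
u₂ = 4.200000 − 63.638000·(4.200000 − 0.500000) / (63.638000 − (-10.325000)) = 4.200000 − (235.460600)/(73.963000) = 1.016508

1.0165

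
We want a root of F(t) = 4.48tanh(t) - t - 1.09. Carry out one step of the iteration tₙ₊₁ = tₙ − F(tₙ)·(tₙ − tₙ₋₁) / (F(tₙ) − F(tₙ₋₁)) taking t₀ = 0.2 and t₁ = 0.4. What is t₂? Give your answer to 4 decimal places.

0.3313

F(0.2) = -0.405759, F(0.4) = 0.212171
t₂ = 0.400000 − 0.212171·(0.400000 − 0.200000) / (0.212171 − (-0.405759)) = 0.400000 − (0.042434)/(0.617930) = 0.331328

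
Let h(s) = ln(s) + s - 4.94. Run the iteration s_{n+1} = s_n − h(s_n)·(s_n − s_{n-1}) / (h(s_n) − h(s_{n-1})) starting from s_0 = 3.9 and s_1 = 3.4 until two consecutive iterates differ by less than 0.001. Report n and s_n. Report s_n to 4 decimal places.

n = 4, s_n = 3.6463

h(3.9) = 0.320977, h(3.4) = -0.316225
s_2 = 3.400000 − (-0.316225)·(-0.500000)/(-0.637201) = 3.648136;  |Δ| = 0.248136
h(3.648136) = 0.002352
s_3 = 3.648136 − 0.002352·(0.248136)/(0.318576) = 3.646304;  |Δ| = 0.001832
h(3.646304) = 0.000018
s_4 = 3.646304 − 0.000018·(-0.001832)/(-0.002334) = 3.646290;  |Δ| = 0.000014
|s_4 − s_3| = 0.000014 < 0.001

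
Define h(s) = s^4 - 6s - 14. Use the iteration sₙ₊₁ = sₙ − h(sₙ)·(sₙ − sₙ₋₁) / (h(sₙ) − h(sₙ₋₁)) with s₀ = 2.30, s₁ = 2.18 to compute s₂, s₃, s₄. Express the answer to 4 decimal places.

h(2.30) = 0.184100, h(2.18) = -4.494694
s₂ = 2.180000 − (-4.494694)·(2.180000 − 2.300000) / (-4.494694 − 0.184100) = 2.180000 − (0.539363)/(-4.678794) = 2.295278
h(2.295278) = -0.016660
s₃ = 2.295278 − (-0.016660)·(2.295278 − 2.180000) / (-0.016660 − (-4.494694)) = 2.295278 − (-0.001921)/(4.478034) = 2.295707
h(2.295707) = 0.001517
s₄ = 2.295707 − 0.001517·(2.295707 − 2.295278) / (0.001517 − (-0.016660)) = 2.295707 − (0.000001)/(0.018177) = 2.295671

2.2953, 2.2957, 2.2957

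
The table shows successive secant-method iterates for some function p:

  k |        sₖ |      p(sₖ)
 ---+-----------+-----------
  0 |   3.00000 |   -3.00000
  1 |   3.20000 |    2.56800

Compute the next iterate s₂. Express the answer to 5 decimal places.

s₂ = 3.20000 − 2.56800·(3.20000 − 3.00000) / (2.56800 − (-3.00000))
   = 3.20000 − (0.5136000)/(5.5680000) = 3.1077586

3.10776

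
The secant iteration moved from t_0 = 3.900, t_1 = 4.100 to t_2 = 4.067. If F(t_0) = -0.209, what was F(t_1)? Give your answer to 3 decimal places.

0.041

The secant line through (3.900, -0.209) and (4.100, F(t_1)) crosses zero at t_2 = 4.067.
So (3.900, -0.209), (4.100, F(t_1)), (4.067, 0) are collinear:
F(t_1) = -0.209 · (4.100 − 4.067) / (3.900 − 4.067) = -0.209 · (0.03300)/(-0.16700) = 0.04130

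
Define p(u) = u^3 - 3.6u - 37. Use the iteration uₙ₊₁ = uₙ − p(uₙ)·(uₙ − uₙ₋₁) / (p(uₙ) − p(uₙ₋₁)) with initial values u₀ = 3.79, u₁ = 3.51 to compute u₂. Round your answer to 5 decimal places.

p(3.79) = 3.7959390, p(3.51) = -6.3924490
u₂ = 3.5100000 − (-6.3924490)·(3.5100000 − 3.7900000) / (-6.3924490 − 3.7959390) = 3.5100000 − (1.7898857)/(-10.1883880) = 3.6856790

3.68568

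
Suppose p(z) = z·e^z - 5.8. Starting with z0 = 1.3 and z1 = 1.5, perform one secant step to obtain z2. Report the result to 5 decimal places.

1.40550

p(1.3) = -1.0299143, p(1.5) = 0.9225336
z2 = 1.5000000 − 0.9225336·(1.5000000 − 1.3000000) / (0.9225336 − (-1.0299143)) = 1.5000000 − (0.1845067)/(1.9524479) = 1.4054998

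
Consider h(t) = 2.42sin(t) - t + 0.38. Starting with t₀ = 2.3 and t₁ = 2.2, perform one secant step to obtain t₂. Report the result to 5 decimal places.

h(2.3) = -0.1153934, h(2.2) = 0.1365613
t₂ = 2.2000000 − 0.1365613·(2.2000000 − 2.3000000) / (0.1365613 − (-0.1153934)) = 2.2000000 − (-0.0136561)/(0.2519547) = 2.2542007

2.25420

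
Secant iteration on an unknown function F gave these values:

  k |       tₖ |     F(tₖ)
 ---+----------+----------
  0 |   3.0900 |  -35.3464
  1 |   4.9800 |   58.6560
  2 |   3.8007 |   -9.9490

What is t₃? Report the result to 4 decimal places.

3.9717

t₃ = 3.8007 − (-9.9490)·(3.8007 − 4.9800) / (-9.9490 − 58.6560)
   = 3.8007 − (11.732856)/(-68.605000) = 3.971720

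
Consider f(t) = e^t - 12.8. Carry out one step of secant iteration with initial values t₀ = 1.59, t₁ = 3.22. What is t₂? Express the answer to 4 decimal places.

2.2296

f(1.59) = -7.896251, f(3.22) = 12.228120
t₂ = 3.220000 − 12.228120·(3.220000 − 1.590000) / (12.228120 − (-7.896251)) = 3.220000 − (19.931836)/(20.124371) = 2.229567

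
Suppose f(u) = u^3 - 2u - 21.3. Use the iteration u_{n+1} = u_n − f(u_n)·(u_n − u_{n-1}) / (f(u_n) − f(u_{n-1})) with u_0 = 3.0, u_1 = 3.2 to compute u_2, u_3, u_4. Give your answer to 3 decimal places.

f(3.0) = -0.30000, f(3.2) = 5.06800
u_2 = 3.20000 − 5.06800·(3.20000 − 3.00000) / (5.06800 − (-0.30000)) = 3.20000 − (1.01360)/(5.36800) = 3.01118
f(3.01118) = -0.01944
u_3 = 3.01118 − (-0.01944)·(3.01118 − 3.20000) / (-0.01944 − 5.06800) = 3.01118 − (0.00367)/(-5.08744) = 3.01190
f(3.01190) = -0.00125
u_4 = 3.01190 − (-0.00125)·(3.01190 − 3.01118) / (-0.00125 − (-0.01944)) = 3.01190 − (0.00000)/(0.01819) = 3.01195

3.011, 3.012, 3.012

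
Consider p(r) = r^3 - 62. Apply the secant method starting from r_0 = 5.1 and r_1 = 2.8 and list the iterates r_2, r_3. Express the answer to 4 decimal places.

p(5.1) = 70.651000, p(2.8) = -40.048000
r_2 = 2.800000 − (-40.048000)·(2.800000 − 5.100000) / (-40.048000 − 70.651000) = 2.800000 − (92.110400)/(-110.699000) = 3.632080
p(3.632080) = -14.085591
r_3 = 3.632080 − (-14.085591)·(3.632080 − 2.800000) / (-14.085591 − (-40.048000)) = 3.632080 − (-11.720335)/(25.962409) = 4.083515

3.6321, 4.0835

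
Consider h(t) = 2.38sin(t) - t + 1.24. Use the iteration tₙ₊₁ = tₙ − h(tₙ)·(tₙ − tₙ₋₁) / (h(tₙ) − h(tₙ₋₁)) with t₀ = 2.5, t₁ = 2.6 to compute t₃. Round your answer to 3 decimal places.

2.556

h(2.5) = 0.16436, h(2.6) = -0.13311
t₂ = 2.60000 − (-0.13311)·(2.60000 − 2.50000) / (-0.13311 − 0.16436) = 2.60000 − (-0.01331)/(-0.29747) = 2.55525
h(2.55525) = 0.00164
t₃ = 2.55525 − 0.00164·(2.55525 − 2.60000) / (0.00164 − (-0.13311)) = 2.55525 − (-0.00007)/(0.13474) = 2.55580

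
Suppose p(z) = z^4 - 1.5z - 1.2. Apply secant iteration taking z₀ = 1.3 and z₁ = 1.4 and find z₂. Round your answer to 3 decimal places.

1.335

p(1.3) = -0.29390, p(1.4) = 0.54160
z₂ = 1.40000 − 0.54160·(1.40000 − 1.30000) / (0.54160 − (-0.29390)) = 1.40000 − (0.05416)/(0.83550) = 1.33518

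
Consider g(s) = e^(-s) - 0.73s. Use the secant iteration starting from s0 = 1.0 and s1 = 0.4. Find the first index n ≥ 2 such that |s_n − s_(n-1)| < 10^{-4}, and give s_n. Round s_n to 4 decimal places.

n = 5, s_n = 0.6883

g(1.0) = -0.362121, g(0.4) = 0.378320
s2 = 0.400000 − 0.378320·(-0.600000)/(0.740441) = 0.706563;  |Δ| = 0.306563
g(0.706563) = -0.022455
s3 = 0.706563 − (-0.022455)·(0.306563)/(-0.400775) = 0.689387;  |Δ| = 0.017176
g(0.689387) = -0.001369
s4 = 0.689387 − (-0.001369)·(-0.017176)/(0.021085) = 0.688272;  |Δ| = 0.001115
g(0.688272) = 0.000005
s5 = 0.688272 − 0.000005·(-0.001115)/(0.001374) = 0.688276;  |Δ| = 0.000004
|s5 − s4| = 0.000004 < 10^{-4}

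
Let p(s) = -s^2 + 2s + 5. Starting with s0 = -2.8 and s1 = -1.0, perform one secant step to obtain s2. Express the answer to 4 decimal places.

p(-2.8) = -8.440000, p(-1.0) = 2.000000
s2 = -1.000000 − 2.000000·(-1.000000 − (-2.800000)) / (2.000000 − (-8.440000)) = -1.000000 − (3.600000)/(10.440000) = -1.344828

-1.3448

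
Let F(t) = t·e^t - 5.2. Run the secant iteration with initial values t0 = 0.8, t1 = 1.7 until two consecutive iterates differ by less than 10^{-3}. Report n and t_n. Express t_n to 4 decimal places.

F(0.8) = -3.419567, F(1.7) = 4.105711
t2 = 1.700000 − 4.105711·(0.900000)/(7.525278) = 1.208970;  |Δ| = 0.491030
F(1.208970) = -1.149914
t3 = 1.208970 − (-1.149914)·(-0.491030)/(-5.255624) = 1.316406;  |Δ| = 0.107436
F(1.316406) = -0.289821
t4 = 1.316406 − (-0.289821)·(0.107436)/(0.860093) = 1.352608;  |Δ| = 0.036202
F(1.352608) = 0.031206
t5 = 1.352608 − 0.031206·(0.036202)/(0.321026) = 1.349088;  |Δ| = 0.003519
F(1.349088) = -0.000733
t6 = 1.349088 − (-0.000733)·(-0.003519)/(-0.031939) = 1.349169;  |Δ| = 0.000081
|t6 − t5| = 0.000081 < 10^{-3}

n = 6, t_n = 1.3492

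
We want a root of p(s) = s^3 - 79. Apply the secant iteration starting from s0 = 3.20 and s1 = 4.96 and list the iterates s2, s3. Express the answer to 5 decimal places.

p(3.20) = -46.2320000, p(4.96) = 43.0239360
s2 = 4.9600000 − 43.0239360·(4.9600000 − 3.2000000) / (43.0239360 − (-46.2320000)) = 4.9600000 − (75.7221274)/(89.2559360) = 4.1116292
p(4.1116292) = -9.4908730
s3 = 4.1116292 − (-9.4908730)·(4.1116292 − 4.9600000) / (-9.4908730 − 43.0239360) = 4.1116292 − (8.0517793)/(-52.5148090) = 4.2649532

4.11163, 4.26495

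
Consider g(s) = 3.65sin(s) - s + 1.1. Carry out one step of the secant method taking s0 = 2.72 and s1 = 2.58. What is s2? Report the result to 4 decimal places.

2.6900

g(2.72) = -0.126368, g(2.58) = 0.463752
s2 = 2.580000 − 0.463752·(2.580000 − 2.720000) / (0.463752 − (-0.126368)) = 2.580000 − (-0.064925)/(0.590121) = 2.690020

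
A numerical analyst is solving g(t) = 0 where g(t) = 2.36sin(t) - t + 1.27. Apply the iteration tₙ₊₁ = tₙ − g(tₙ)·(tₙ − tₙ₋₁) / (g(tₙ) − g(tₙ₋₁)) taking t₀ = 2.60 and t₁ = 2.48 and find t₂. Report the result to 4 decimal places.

g(2.60) = -0.113417, g(2.48) = 0.239923
t₂ = 2.480000 − 0.239923·(2.480000 − 2.600000) / (0.239923 − (-0.113417)) = 2.480000 − (-0.028791)/(0.353340) = 2.561482

2.5615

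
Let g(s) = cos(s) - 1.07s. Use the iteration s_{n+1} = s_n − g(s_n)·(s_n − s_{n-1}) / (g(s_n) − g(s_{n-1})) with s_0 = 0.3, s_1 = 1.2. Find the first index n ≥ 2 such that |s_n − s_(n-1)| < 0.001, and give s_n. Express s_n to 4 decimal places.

n = 5, s_n = 0.7092

g(0.3) = 0.634336, g(1.2) = -0.921642
s_2 = 1.200000 − (-0.921642)·(0.900000)/(-1.555979) = 0.666909;  |Δ| = 0.533091
g(0.666909) = 0.072144
s_3 = 0.666909 − 0.072144·(-0.533091)/(0.993787) = 0.705609;  |Δ| = 0.038700
g(0.705609) = 0.006215
s_4 = 0.705609 − 0.006215·(0.038700)/(-0.065930) = 0.709257;  |Δ| = 0.003648
g(0.709257) = -0.000059
s_5 = 0.709257 − (-0.000059)·(0.003648)/(-0.006274) = 0.709223;  |Δ| = 0.000035
|s_5 − s_4| = 0.000035 < 0.001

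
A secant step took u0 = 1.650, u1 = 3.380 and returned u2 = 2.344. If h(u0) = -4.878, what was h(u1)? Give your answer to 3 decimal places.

7.282

The secant line through (1.650, -4.878) and (3.380, h(u1)) crosses zero at u2 = 2.344.
So (1.650, -4.878), (3.380, h(u1)), (2.344, 0) are collinear:
h(u1) = -4.878 · (3.380 − 2.344) / (1.650 − 2.344) = -4.878 · (1.03600)/(-0.69400) = 7.28186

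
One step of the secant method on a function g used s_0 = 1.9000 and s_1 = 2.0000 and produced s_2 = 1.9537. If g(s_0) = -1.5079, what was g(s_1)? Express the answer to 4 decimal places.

1.3001

The secant line through (1.9000, -1.5079) and (2.0000, g(s_1)) crosses zero at s_2 = 1.9537.
So (1.9000, -1.5079), (2.0000, g(s_1)), (1.9537, 0) are collinear:
g(s_1) = -1.5079 · (2.0000 − 1.9537) / (1.9000 − 1.9537) = -1.5079 · (0.046300)/(-0.053700) = 1.300107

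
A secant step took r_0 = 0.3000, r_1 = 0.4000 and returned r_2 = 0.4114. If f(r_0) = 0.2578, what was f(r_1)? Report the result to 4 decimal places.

0.0264

The secant line through (0.3000, 0.2578) and (0.4000, f(r_1)) crosses zero at r_2 = 0.4114.
So (0.3000, 0.2578), (0.4000, f(r_1)), (0.4114, 0) are collinear:
f(r_1) = 0.2578 · (0.4000 − 0.4114) / (0.3000 − 0.4114) = 0.2578 · (-0.011400)/(-0.111400) = 0.026382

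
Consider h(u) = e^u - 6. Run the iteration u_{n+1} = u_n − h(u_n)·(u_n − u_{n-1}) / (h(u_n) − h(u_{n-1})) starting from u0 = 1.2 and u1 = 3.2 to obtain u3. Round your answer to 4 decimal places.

1.6015

h(1.2) = -2.679883, h(3.2) = 18.532530
u2 = 3.200000 − 18.532530·(3.200000 − 1.200000) / (18.532530 − (-2.679883)) = 3.200000 − (37.065060)/(21.212413) = 1.452671
h(1.452671) = -1.725483
u3 = 1.452671 − (-1.725483)·(1.452671 − 3.200000) / (-1.725483 − 18.532530) = 1.452671 − (3.014985)/(-20.258013) = 1.601500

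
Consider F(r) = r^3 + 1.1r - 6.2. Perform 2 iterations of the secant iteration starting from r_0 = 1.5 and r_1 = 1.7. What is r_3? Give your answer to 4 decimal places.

F(1.5) = -1.175000, F(1.7) = 0.583000
r_2 = 1.700000 − 0.583000·(1.700000 − 1.500000) / (0.583000 − (-1.175000)) = 1.700000 − (0.116600)/(1.758000) = 1.633675
F(1.633675) = -0.042855
r_3 = 1.633675 − (-0.042855)·(1.633675 − 1.700000) / (-0.042855 − 0.583000) = 1.633675 − (0.002842)/(-0.625855) = 1.638216

1.6382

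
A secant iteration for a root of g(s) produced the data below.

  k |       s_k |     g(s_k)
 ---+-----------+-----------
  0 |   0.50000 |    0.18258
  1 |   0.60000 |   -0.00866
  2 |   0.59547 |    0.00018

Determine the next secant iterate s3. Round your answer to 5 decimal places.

s3 = 0.59547 − 0.00018·(0.59547 − 0.60000) / (0.00018 − (-0.00866))
   = 0.59547 − (-0.0000008)/(0.0088400) = 0.5955622

0.59556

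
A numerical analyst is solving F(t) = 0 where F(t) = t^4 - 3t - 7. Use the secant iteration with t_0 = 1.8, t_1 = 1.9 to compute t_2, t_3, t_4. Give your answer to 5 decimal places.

F(1.8) = -1.9024000, F(1.9) = 0.3321000
t_2 = 1.9000000 − 0.3321000·(1.9000000 − 1.8000000) / (0.3321000 − (-1.9024000)) = 1.9000000 − (0.0332100)/(2.2345000) = 1.8851376
F(1.8851376) = -0.0263177
t_3 = 1.8851376 − (-0.0263177)·(1.8851376 − 1.9000000) / (-0.0263177 − 0.3321000) = 1.8851376 − (0.0003911)/(-0.3584177) = 1.8862289
F(1.8862289) = -0.0003223
t_4 = 1.8862289 − (-0.0003223)·(1.8862289 − 1.8851376) / (-0.0003223 − (-0.0263177)) = 1.8862289 − (-0.0000004)/(0.0259954) = 1.8862424

1.88514, 1.88623, 1.88624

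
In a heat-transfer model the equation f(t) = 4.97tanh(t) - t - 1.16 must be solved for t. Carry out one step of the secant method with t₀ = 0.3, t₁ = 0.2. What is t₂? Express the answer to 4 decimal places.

f(0.3) = -0.012176, f(0.2) = -0.379045
t₂ = 0.200000 − (-0.379045)·(0.200000 − 0.300000) / (-0.379045 − (-0.012176)) = 0.200000 − (0.037904)/(-0.366868) = 0.303319

0.3033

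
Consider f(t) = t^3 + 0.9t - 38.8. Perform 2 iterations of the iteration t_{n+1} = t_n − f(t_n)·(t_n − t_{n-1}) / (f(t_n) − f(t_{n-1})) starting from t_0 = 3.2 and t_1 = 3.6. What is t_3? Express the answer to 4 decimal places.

3.2961

f(3.2) = -3.152000, f(3.6) = 11.096000
t_2 = 3.600000 − 11.096000·(3.600000 − 3.200000) / (11.096000 − (-3.152000)) = 3.600000 − (4.438400)/(14.248000) = 3.288490
f(3.288490) = -0.278094
t_3 = 3.288490 − (-0.278094)·(3.288490 − 3.600000) / (-0.278094 − 11.096000) = 3.288490 − (0.086629)/(-11.374094) = 3.296106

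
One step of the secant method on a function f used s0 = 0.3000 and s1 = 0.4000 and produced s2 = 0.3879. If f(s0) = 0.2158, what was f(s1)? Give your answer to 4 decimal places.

The secant line through (0.3000, 0.2158) and (0.4000, f(s1)) crosses zero at s2 = 0.3879.
So (0.3000, 0.2158), (0.4000, f(s1)), (0.3879, 0) are collinear:
f(s1) = 0.2158 · (0.4000 − 0.3879) / (0.3000 − 0.3879) = 0.2158 · (0.012100)/(-0.087900) = -0.029706

-0.0297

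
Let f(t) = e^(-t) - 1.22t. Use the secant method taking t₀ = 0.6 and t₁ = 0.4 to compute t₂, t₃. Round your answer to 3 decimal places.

f(0.6) = -0.18319, f(0.4) = 0.18232
t₂ = 0.40000 − 0.18232·(0.40000 − 0.60000) / (0.18232 − (-0.18319)) = 0.40000 − (-0.03646)/(0.36551) = 0.49976
f(0.49976) = -0.00304
t₃ = 0.49976 − (-0.00304)·(0.49976 − 0.40000) / (-0.00304 − 0.18232) = 0.49976 − (-0.00030)/(-0.18536) = 0.49813

0.500, 0.498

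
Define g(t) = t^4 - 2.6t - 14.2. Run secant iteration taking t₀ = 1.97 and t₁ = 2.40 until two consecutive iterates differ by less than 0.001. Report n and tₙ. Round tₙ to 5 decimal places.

g(1.97) = -4.2606152, g(2.40) = 12.7376000
t₂ = 2.4000000 − 12.7376000·(0.4300000)/(16.9982152) = 2.0777798;  |Δ| = 0.3222202
g(2.0777798) = -0.9642796
t₃ = 2.0777798 − (-0.9642796)·(-0.3222202)/(-13.7018796) = 2.1004563;  |Δ| = 0.0226765
g(2.1004563) = -0.1961779
t₄ = 2.1004563 − (-0.1961779)·(0.0226765)/(0.7681017) = 2.1062480;  |Δ| = 0.0057917
g(2.1062480) = 0.0043413
t₅ = 2.1062480 − 0.0043413·(0.0057917)/(0.2005192) = 2.1061226;  |Δ| = 0.0001254
|t₅ − t₄| = 0.0001254 < 0.001

n = 5, tₙ = 2.10612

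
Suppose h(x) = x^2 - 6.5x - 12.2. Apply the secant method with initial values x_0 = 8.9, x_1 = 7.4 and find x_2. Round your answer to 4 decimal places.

h(8.9) = 9.160000, h(7.4) = -5.540000
x_2 = 7.400000 − (-5.540000)·(7.400000 − 8.900000) / (-5.540000 − 9.160000) = 7.400000 − (8.310000)/(-14.700000) = 7.965306

7.9653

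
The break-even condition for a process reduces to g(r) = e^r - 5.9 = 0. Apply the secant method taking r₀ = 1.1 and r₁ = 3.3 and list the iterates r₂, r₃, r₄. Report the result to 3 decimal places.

g(1.1) = -2.89583, g(3.3) = 21.21264
r₂ = 3.30000 − 21.21264·(3.30000 − 1.10000) / (21.21264 − (-2.89583)) = 3.30000 − (46.66781)/(24.10847) = 1.36426
g(1.36426) = -1.98718
r₃ = 1.36426 − (-1.98718)·(1.36426 − 3.30000) / (-1.98718 − 21.21264) = 1.36426 − (3.84668)/(-23.19982) = 1.53006
g(1.53006) = -1.28153
r₄ = 1.53006 − (-1.28153)·(1.53006 − 1.36426) / (-1.28153 − (-1.98718)) = 1.53006 − (-0.21249)/(0.70565) = 1.83118

1.364, 1.530, 1.831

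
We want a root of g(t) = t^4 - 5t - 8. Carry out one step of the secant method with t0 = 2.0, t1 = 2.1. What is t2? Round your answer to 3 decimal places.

2.068

g(2.0) = -2.00000, g(2.1) = 0.94810
t2 = 2.10000 − 0.94810·(2.10000 − 2.00000) / (0.94810 − (-2.00000)) = 2.10000 − (0.09481)/(2.94810) = 2.06784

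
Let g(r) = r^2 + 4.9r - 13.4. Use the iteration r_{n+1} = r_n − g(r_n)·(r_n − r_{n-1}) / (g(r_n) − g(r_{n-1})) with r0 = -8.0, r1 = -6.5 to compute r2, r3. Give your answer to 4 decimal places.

-6.8125, -6.8566

g(-8.0) = 11.400000, g(-6.5) = -3.000000
r2 = -6.500000 − (-3.000000)·(-6.500000 − (-8.000000)) / (-3.000000 − 11.400000) = -6.500000 − (-4.500000)/(-14.400000) = -6.812500
g(-6.812500) = -0.371094
r3 = -6.812500 − (-0.371094)·(-6.812500 − (-6.500000)) / (-0.371094 − (-3.000000)) = -6.812500 − (0.115967)/(2.628906) = -6.856612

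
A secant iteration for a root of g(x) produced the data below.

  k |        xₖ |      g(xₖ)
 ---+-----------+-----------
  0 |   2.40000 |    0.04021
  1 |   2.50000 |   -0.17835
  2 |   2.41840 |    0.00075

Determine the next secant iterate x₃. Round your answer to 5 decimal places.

2.41874

x₃ = 2.41840 − 0.00075·(2.41840 − 2.50000) / (0.00075 − (-0.17835))
   = 2.41840 − (-0.0000612)/(0.1791000) = 2.4187417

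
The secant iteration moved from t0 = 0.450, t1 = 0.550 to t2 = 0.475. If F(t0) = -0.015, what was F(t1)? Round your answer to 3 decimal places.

The secant line through (0.450, -0.015) and (0.550, F(t1)) crosses zero at t2 = 0.475.
So (0.450, -0.015), (0.550, F(t1)), (0.475, 0) are collinear:
F(t1) = -0.015 · (0.550 − 0.475) / (0.450 − 0.475) = -0.015 · (0.07500)/(-0.02500) = 0.04500

0.045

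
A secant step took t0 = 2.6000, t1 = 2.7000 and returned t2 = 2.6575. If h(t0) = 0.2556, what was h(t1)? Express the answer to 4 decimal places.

-0.1889

The secant line through (2.6000, 0.2556) and (2.7000, h(t1)) crosses zero at t2 = 2.6575.
So (2.6000, 0.2556), (2.7000, h(t1)), (2.6575, 0) are collinear:
h(t1) = 0.2556 · (2.7000 − 2.6575) / (2.6000 − 2.6575) = 0.2556 · (0.042500)/(-0.057500) = -0.188922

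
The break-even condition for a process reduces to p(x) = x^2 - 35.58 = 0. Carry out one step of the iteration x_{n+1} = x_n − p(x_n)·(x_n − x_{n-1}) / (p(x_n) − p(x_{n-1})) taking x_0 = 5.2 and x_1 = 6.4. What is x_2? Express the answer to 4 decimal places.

5.9362

p(5.2) = -8.540000, p(6.4) = 5.380000
x_2 = 6.400000 − 5.380000·(6.400000 − 5.200000) / (5.380000 − (-8.540000)) = 6.400000 − (6.456000)/(13.920000) = 5.936207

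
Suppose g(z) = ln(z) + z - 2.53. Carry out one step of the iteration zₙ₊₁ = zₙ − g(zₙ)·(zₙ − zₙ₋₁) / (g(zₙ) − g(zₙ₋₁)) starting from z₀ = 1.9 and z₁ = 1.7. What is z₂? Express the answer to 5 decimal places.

1.89238

g(1.9) = 0.0118539, g(1.7) = -0.2993717
z₂ = 1.7000000 − (-0.2993717)·(1.7000000 − 1.9000000) / (-0.2993717 − 0.0118539) = 1.7000000 − (0.0598743)/(-0.3112256) = 1.8923824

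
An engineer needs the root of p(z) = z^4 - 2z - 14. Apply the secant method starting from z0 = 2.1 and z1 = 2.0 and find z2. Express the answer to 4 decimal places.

p(2.1) = 1.248100, p(2.0) = -2.000000
z2 = 2.000000 − (-2.000000)·(2.000000 − 2.100000) / (-2.000000 − 1.248100) = 2.000000 − (0.200000)/(-3.248100) = 2.061574

2.0616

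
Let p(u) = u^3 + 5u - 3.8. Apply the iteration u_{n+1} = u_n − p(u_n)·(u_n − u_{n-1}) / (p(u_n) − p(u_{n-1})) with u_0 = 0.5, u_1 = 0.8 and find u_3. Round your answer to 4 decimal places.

p(0.5) = -1.175000, p(0.8) = 0.712000
u_2 = 0.800000 − 0.712000·(0.800000 − 0.500000) / (0.712000 − (-1.175000)) = 0.800000 − (0.213600)/(1.887000) = 0.686804
p(0.686804) = -0.042012
u_3 = 0.686804 − (-0.042012)·(0.686804 − 0.800000) / (-0.042012 − 0.712000) = 0.686804 − (0.004756)/(-0.754012) = 0.693111

0.6931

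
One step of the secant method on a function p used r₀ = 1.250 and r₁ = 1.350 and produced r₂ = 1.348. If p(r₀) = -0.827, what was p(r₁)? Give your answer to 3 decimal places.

0.017

The secant line through (1.250, -0.827) and (1.350, p(r₁)) crosses zero at r₂ = 1.348.
So (1.250, -0.827), (1.350, p(r₁)), (1.348, 0) are collinear:
p(r₁) = -0.827 · (1.350 − 1.348) / (1.250 − 1.348) = -0.827 · (0.00200)/(-0.09800) = 0.01688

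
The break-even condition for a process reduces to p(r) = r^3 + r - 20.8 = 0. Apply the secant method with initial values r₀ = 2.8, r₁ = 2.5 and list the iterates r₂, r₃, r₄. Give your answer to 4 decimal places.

p(2.8) = 3.952000, p(2.5) = -2.675000
r₂ = 2.500000 − (-2.675000)·(2.500000 − 2.800000) / (-2.675000 − 3.952000) = 2.500000 − (0.802500)/(-6.627000) = 2.621096
p(2.621096) = -0.171607
r₃ = 2.621096 − (-0.171607)·(2.621096 − 2.500000) / (-0.171607 − (-2.675000)) = 2.621096 − (-0.020781)/(2.503393) = 2.629397
p(2.629397) = 0.008325
r₄ = 2.629397 − 0.008325·(2.629397 − 2.621096) / (0.008325 − (-0.171607)) = 2.629397 − (0.000069)/(0.179932) = 2.629013

2.6211, 2.6294, 2.6290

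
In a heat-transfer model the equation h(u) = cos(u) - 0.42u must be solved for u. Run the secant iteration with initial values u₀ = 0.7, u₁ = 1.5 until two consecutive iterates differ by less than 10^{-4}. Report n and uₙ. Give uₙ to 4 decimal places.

h(0.7) = 0.470842, h(1.5) = -0.559263
u₂ = 1.500000 − (-0.559263)·(0.800000)/(-1.030105) = 1.065665;  |Δ| = 0.434335
h(1.065665) = 0.036343
u₃ = 1.065665 − 0.036343·(-0.434335)/(0.595605) = 1.092168;  |Δ| = 0.026502
h(1.092168) = 0.001852
u₄ = 1.092168 − 0.001852·(0.026502)/(-0.034490) = 1.093591;  |Δ| = 0.001423
h(1.093591) = -0.000009
u₅ = 1.093591 − (-0.000009)·(0.001423)/(-0.001861) = 1.093584;  |Δ| = 0.000007
|u₅ − u₄| = 0.000007 < 10^{-4}

n = 5, uₙ = 1.0936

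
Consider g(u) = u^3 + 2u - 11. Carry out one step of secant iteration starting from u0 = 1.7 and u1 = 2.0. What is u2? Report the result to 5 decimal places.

1.91863

g(1.7) = -2.6870000, g(2.0) = 1.0000000
u2 = 2.0000000 − 1.0000000·(2.0000000 − 1.7000000) / (1.0000000 − (-2.6870000)) = 2.0000000 − (0.3000000)/(3.6870000) = 1.9186330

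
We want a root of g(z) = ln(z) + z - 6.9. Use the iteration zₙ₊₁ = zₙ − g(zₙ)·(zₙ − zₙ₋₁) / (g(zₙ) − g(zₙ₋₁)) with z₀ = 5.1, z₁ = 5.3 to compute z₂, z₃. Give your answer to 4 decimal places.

5.2432, 5.2431

g(5.1) = -0.170759, g(5.3) = 0.067707
z₂ = 5.300000 − 0.067707·(5.300000 − 5.100000) / (0.067707 − (-0.170759)) = 5.300000 − (0.013541)/(0.238466) = 5.243215
g(5.243215) = 0.000150
z₃ = 5.243215 − 0.000150·(5.243215 − 5.300000) / (0.000150 − 0.067707) = 5.243215 − (-0.000008)/(-0.067557) = 5.243089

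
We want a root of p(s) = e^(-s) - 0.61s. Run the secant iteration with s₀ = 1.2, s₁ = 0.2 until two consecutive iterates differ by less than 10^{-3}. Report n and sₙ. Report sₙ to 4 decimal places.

n = 5, sₙ = 0.7638

p(1.2) = -0.430806, p(0.2) = 0.696731
s₂ = 0.200000 − 0.696731·(-1.000000)/(1.127537) = 0.817923;  |Δ| = 0.617923
p(0.817923) = -0.057586
s₃ = 0.817923 − (-0.057586)·(0.617923)/(-0.754316) = 0.770750;  |Δ| = 0.047173
p(0.770750) = -0.007491
s₄ = 0.770750 − (-0.007491)·(-0.047173)/(0.050094) = 0.763695;  |Δ| = 0.007055
p(0.763695) = 0.000087
s₅ = 0.763695 − 0.000087·(-0.007055)/(0.007579) = 0.763777;  |Δ| = 0.000081
|s₅ − s₄| = 0.000081 < 10^{-3}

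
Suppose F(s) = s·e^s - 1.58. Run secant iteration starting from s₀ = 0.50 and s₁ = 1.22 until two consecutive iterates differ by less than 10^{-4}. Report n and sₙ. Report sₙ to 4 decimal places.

n = 6, sₙ = 0.7479

F(0.50) = -0.755639, F(1.22) = 2.552369
s₂ = 1.220000 − 2.552369·(0.720000)/(3.308008) = 0.664468;  |Δ| = 0.555532
F(0.664468) = -0.288637
s₃ = 0.664468 − (-0.288637)·(-0.555532)/(-2.841006) = 0.720908;  |Δ| = 0.056440
F(0.720908) = -0.097598
s₄ = 0.720908 − (-0.097598)·(0.056440)/(0.191039) = 0.749742;  |Δ| = 0.028834
F(0.749742) = 0.006794
s₅ = 0.749742 − 0.006794·(0.028834)/(0.104392) = 0.747865;  |Δ| = 0.001877
F(0.747865) = -0.000145
s₆ = 0.747865 − (-0.000145)·(-0.001877)/(-0.006939) = 0.747905;  |Δ| = 0.000039
|s₆ − s₅| = 0.000039 < 10^{-4}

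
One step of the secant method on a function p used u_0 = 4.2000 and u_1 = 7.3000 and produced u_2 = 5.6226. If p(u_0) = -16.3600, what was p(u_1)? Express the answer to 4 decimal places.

19.2902

The secant line through (4.2000, -16.3600) and (7.3000, p(u_1)) crosses zero at u_2 = 5.6226.
So (4.2000, -16.3600), (7.3000, p(u_1)), (5.6226, 0) are collinear:
p(u_1) = -16.3600 · (7.3000 − 5.6226) / (4.2000 − 5.6226) = -16.3600 · (1.677400)/(-1.422600) = 19.290218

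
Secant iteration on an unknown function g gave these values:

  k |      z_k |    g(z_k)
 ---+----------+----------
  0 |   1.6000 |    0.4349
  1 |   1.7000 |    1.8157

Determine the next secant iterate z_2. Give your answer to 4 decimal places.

1.5685

z_2 = 1.7000 − 1.8157·(1.7000 − 1.6000) / (1.8157 − 0.4349)
   = 1.7000 − (0.181570)/(1.380800) = 1.568504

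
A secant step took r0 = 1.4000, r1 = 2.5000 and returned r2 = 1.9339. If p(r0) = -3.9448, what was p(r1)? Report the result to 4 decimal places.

4.1827

The secant line through (1.4000, -3.9448) and (2.5000, p(r1)) crosses zero at r2 = 1.9339.
So (1.4000, -3.9448), (2.5000, p(r1)), (1.9339, 0) are collinear:
p(r1) = -3.9448 · (2.5000 − 1.9339) / (1.4000 − 1.9339) = -3.9448 · (0.566100)/(-0.533900) = 4.182715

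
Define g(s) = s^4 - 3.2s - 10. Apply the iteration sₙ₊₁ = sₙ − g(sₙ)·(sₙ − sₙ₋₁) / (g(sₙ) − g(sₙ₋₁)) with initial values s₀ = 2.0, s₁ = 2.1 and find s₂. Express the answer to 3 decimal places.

2.013

g(2.0) = -0.40000, g(2.1) = 2.72810
s₂ = 2.10000 − 2.72810·(2.10000 − 2.00000) / (2.72810 − (-0.40000)) = 2.10000 − (0.27281)/(3.12810) = 2.01279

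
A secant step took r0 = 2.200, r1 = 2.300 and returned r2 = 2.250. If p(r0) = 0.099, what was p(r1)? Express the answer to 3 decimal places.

The secant line through (2.200, 0.099) and (2.300, p(r1)) crosses zero at r2 = 2.250.
So (2.200, 0.099), (2.300, p(r1)), (2.250, 0) are collinear:
p(r1) = 0.099 · (2.300 − 2.250) / (2.200 − 2.250) = 0.099 · (0.05000)/(-0.05000) = -0.09900

-0.099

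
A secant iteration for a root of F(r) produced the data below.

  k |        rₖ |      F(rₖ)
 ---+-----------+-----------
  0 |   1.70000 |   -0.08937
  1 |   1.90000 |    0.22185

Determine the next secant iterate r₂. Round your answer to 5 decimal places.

r₂ = 1.90000 − 0.22185·(1.90000 − 1.70000) / (0.22185 − (-0.08937))
   = 1.90000 − (0.0443700)/(0.3112200) = 1.7574320

1.75743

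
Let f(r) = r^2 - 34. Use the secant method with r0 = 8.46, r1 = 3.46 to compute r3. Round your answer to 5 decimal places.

f(8.46) = 37.5716000, f(3.46) = -22.0284000
r2 = 3.4600000 − (-22.0284000)·(3.4600000 − 8.4600000) / (-22.0284000 − 37.5716000) = 3.4600000 − (110.1420000)/(-59.6000000) = 5.3080201
f(5.3080201) = -5.8249223
r3 = 5.3080201 − (-5.8249223)·(5.3080201 − 3.4600000) / (-5.8249223 − (-22.0284000)) = 5.3080201 − (-10.7645736)/(16.2034777) = 5.9723574

5.97236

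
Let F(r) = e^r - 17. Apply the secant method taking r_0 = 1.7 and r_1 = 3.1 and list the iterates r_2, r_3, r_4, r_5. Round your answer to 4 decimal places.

2.6649, 2.8112, 2.8351, 2.8332

F(1.7) = -11.526053, F(3.1) = 5.197951
r_2 = 3.100000 − 5.197951·(3.100000 − 1.700000) / (5.197951 − (-11.526053)) = 3.100000 − (7.277132)/(16.724004) = 2.664869
F(2.664869) = -2.633932
r_3 = 2.664869 − (-2.633932)·(2.664869 − 3.100000) / (-2.633932 − 5.197951) = 2.664869 − (1.146105)/(-7.831883) = 2.811207
F(2.811207) = -0.370014
r_4 = 2.811207 − (-0.370014)·(2.811207 − 2.664869) / (-0.370014 − (-2.633932)) = 2.811207 − (-0.054147)/(2.263918) = 2.835125
F(2.835125) = 0.032528
r_5 = 2.835125 − 0.032528·(2.835125 − 2.811207) / (0.032528 − (-0.370014)) = 2.835125 − (0.000778)/(0.402542) = 2.833192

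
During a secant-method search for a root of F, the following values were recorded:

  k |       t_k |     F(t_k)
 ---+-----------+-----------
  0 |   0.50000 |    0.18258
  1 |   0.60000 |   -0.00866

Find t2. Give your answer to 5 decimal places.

0.59547

t2 = 0.60000 − (-0.00866)·(0.60000 − 0.50000) / (-0.00866 − 0.18258)
   = 0.60000 − (-0.0008660)/(-0.1912400) = 0.5954717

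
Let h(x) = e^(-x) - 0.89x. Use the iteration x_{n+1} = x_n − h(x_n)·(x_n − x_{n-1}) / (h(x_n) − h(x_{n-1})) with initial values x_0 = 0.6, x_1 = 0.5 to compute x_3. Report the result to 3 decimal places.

0.610

h(0.6) = 0.01481, h(0.5) = 0.16153
x_2 = 0.50000 − 0.16153·(0.50000 − 0.60000) / (0.16153 − 0.01481) = 0.50000 − (-0.01615)/(0.14672) = 0.61010
h(0.61010) = 0.00031
x_3 = 0.61010 − 0.00031·(0.61010 − 0.50000) / (0.00031 − 0.16153) = 0.61010 − (0.00003)/(-0.16122) = 0.61031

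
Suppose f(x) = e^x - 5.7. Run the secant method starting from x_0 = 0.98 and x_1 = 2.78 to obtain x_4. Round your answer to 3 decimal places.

1.771

f(0.98) = -3.03554, f(2.78) = 10.41902
x_2 = 2.78000 − 10.41902·(2.78000 − 0.98000) / (10.41902 − (-3.03554)) = 2.78000 − (18.75424)/(13.45456) = 1.38611
f(1.38611) = -1.70075
x_3 = 1.38611 − (-1.70075)·(1.38611 − 2.78000) / (-1.70075 − 10.41902) = 1.38611 − (2.37067)/(-12.11977) = 1.58171
f(1.58171) = -0.83674
x_4 = 1.58171 − (-0.83674)·(1.58171 − 1.38611) / (-0.83674 − (-1.70075)) = 1.58171 − (-0.16367)/(0.86402) = 1.77114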